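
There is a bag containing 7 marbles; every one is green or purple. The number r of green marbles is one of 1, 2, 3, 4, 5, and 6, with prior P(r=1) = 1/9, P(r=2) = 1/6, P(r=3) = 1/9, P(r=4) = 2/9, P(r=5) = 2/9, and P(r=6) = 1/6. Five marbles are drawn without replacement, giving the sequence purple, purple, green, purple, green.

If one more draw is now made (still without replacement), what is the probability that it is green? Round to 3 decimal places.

0.462

Under each hypothesis, the probability of the observed sequence is: P(data | r = 1) = (6/7)(5/6)(1/5)(4/4)(0/3) = 0; P(data | r = 2) = (5/7)(4/6)(2/5)(3/4)(1/3) = 1/21; P(data | r = 3) = (4/7)(3/6)(3/5)(2/4)(2/3) = 2/35; P(data | r = 4) = (3/7)(2/6)(4/5)(1/4)(3/3) = 1/35; P(data | r = 5) = (2/7)(1/6)(5/5)(0/4) = 0; P(data | r = 6) = (1/7)(0/6) = 0.
The prior-weighted likelihoods are 1/9 · 0 = 0, 1/6 · 1/21 = 1/126, 1/9 · 2/35 = 2/315, 2/9 · 1/35 = 2/315, 2/9 · 0 = 0, 1/6 · 0 = 0; with total 13/630.
Normalising, the posterior is P(r = 1 | data) = 0, P(r = 2 | data) = 5/13, P(r = 3 | data) = 4/13, P(r = 4 | data) = 4/13, P(r = 5 | data) = 0, P(r = 6 | data) = 0.
Averaging over the posterior, P(green next | data) = (0)(5/13) + (1/2)(4/13) + (1)(4/13) = 6/13.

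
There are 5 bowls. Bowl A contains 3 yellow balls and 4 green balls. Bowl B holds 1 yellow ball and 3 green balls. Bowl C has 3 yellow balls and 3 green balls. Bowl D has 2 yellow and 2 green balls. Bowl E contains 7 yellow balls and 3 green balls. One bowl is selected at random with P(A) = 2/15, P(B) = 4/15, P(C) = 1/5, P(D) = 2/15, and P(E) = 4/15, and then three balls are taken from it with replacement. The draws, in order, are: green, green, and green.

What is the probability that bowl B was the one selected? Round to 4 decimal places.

For each hypothesis, P(data | H) works out to: P(data | bowl A) = (4/7)(4/7)(4/7) = 0.18659; P(data | bowl B) = (3/4)(3/4)(3/4) = 0.42188; P(data | bowl C) = (3/6)(3/6)(3/6) = 0.125; P(data | bowl D) = (2/4)(2/4)(2/4) = 0.125; P(data | bowl E) = (3/10)(3/10)(3/10) = 0.027.
The prior-weighted likelihoods are 2/15 · 0.18659 = 0.024879, 4/15 · 0.42188 = 0.1125, 1/5 · 0.125 = 0.025, 2/15 · 0.125 = 0.016667, 4/15 · 0.027 = 0.0072; these sum to 0.18625.
Therefore the posterior P(bowl B | data) = (0.1125) / (0.18625) = 0.60404.

0.6040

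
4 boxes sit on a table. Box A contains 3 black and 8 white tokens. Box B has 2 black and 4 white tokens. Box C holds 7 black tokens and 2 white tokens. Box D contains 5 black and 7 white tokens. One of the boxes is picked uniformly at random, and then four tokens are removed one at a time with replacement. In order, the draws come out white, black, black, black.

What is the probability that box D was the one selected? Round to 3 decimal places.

0.227

The likelihood of the observed sequence under each hypothesis: P(data | box A) = (8/11)(3/11)(3/11)(3/11) = 0.014753; P(data | box B) = (4/6)(2/6)(2/6)(2/6) = 0.024691; P(data | box C) = (2/9)(7/9)(7/9)(7/9) = 0.10456; P(data | box D) = (7/12)(5/12)(5/12)(5/12) = 0.042197.
The prior-weighted likelihoods are 1/4 · 0.014753 = 0.0036883, 1/4 · 0.024691 = 0.0061728, 1/4 · 0.10456 = 0.026139, 1/4 · 0.042197 = 0.010549; with total 0.04655.
Hence P(box D | data) = (0.010549) / (0.04655) = 0.22662.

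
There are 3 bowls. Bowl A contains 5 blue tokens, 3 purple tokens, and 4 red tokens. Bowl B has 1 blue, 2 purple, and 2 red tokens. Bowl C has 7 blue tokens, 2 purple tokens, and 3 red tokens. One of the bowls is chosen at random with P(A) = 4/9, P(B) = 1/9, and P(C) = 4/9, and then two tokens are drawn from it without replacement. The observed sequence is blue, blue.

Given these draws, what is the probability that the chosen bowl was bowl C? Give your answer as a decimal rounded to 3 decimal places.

Under each hypothesis, the probability of the observed sequence is: P(data | bowl A) = (5/12)(4/11) = 5/33; P(data | bowl B) = (1/5)(0/4) = 0; P(data | bowl C) = (7/12)(6/11) = 7/22.
The prior-weighted likelihoods are 4/9 · 5/33 = 20/297, 1/9 · 0 = 0, 4/9 · 7/22 = 14/99; these sum to 62/297.
By Bayes' rule, P(bowl C | data) = (14/99) / (62/297) = 21/31.

0.677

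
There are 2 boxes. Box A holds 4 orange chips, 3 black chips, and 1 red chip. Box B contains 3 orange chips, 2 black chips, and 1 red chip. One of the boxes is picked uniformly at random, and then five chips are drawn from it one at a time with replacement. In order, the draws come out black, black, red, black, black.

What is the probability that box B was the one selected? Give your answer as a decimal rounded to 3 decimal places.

Under each hypothesis, the probability of the observed sequence is: P(data | box A) = (3/8)(3/8)(1/8)(3/8)(3/8) = 0.0024719; P(data | box B) = (2/6)(2/6)(1/6)(2/6)(2/6) = 0.0020576.
Multiplying each by its prior: 1/2 · 0.0024719 = 0.001236, 1/2 · 0.0020576 = 0.0010288; these sum to 0.0022648.
So P(box B | data) = (0.0010288) / (0.0022648) = 0.45427.

0.454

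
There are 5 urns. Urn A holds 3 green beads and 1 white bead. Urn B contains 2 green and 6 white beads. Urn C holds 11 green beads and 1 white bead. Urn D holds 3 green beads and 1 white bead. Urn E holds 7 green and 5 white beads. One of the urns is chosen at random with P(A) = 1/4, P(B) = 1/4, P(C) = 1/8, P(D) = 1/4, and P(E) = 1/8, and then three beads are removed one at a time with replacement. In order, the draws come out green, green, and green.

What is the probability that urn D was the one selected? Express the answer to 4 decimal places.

The likelihood of the observed sequence under each hypothesis: P(data | urn A) = (3/4)(3/4)(3/4) = 0.42188; P(data | urn B) = (2/8)(2/8)(2/8) = 0.015625; P(data | urn C) = (11/12)(11/12)(11/12) = 0.77025; P(data | urn D) = (3/4)(3/4)(3/4) = 0.42188; P(data | urn E) = (7/12)(7/12)(7/12) = 0.1985.
The prior-weighted likelihoods are 1/4 · 0.42188 = 0.10547, 1/4 · 0.015625 = 0.0039062, 1/8 · 0.77025 = 0.096282, 1/4 · 0.42188 = 0.10547, 1/8 · 0.1985 = 0.024812; with total 0.33594.
Hence P(urn D | data) = (0.10547) / (0.33594) = 0.31395.

0.3140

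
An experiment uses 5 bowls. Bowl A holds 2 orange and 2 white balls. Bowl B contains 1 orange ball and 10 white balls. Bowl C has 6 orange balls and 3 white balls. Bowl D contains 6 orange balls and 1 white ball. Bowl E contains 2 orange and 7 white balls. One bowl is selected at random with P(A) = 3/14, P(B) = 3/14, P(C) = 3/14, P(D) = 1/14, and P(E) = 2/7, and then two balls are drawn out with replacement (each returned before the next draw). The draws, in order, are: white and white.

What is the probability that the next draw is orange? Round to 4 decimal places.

For each hypothesis, P(data | H) works out to: P(data | bowl A) = (2/4)(2/4) = 0.25; P(data | bowl B) = (10/11)(10/11) = 0.82645; P(data | bowl C) = (3/9)(3/9) = 0.11111; P(data | bowl D) = (1/7)(1/7) = 0.020408; P(data | bowl E) = (7/9)(7/9) = 0.60494.
The prior-weighted likelihoods are 3/14 · 0.25 = 0.053571, 3/14 · 0.82645 = 0.1771, 3/14 · 0.11111 = 0.02381, 1/14 · 0.020408 = 0.0014577, 2/7 · 0.60494 = 0.17284; summing to 0.42877.
Normalising, the posterior is P(bowl A | data) = 0.12494, P(bowl B | data) = 0.41303, P(bowl C | data) = 0.055529, P(bowl D | data) = 0.0033998, P(bowl E | data) = 0.4031.
The predictive probability is P(orange next | data) = (1/2)(0.12494) + (1/11)(0.41303) + (2/3)(0.055529) + (6/7)(0.0033998) + (2/9)(0.4031) = 0.22953.

0.2295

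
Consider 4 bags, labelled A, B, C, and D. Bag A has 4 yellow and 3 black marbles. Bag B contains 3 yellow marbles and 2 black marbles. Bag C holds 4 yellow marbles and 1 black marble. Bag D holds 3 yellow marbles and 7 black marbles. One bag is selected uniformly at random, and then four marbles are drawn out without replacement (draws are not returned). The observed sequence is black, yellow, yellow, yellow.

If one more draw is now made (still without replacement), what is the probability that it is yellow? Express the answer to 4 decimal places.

For each hypothesis, P(data | H) works out to: P(data | bag A) = (3/7)(4/6)(3/5)(2/4) = 0.085714; P(data | bag B) = (2/5)(3/4)(2/3)(1/2) = 0.1; P(data | bag C) = (1/5)(4/4)(3/3)(2/2) = 0.2; P(data | bag D) = (7/10)(3/9)(2/8)(1/7) = 0.0083333.
Multiplying each by its prior: 1/4 · 0.085714 = 0.021429, 1/4 · 0.1 = 0.025, 1/4 · 0.2 = 0.05, 1/4 · 0.0083333 = 0.0020833; summing to 0.098512.
Dividing through by the total gives posterior P(bag A | data) = 0.21752, P(bag B | data) = 0.25378, P(bag C | data) = 0.50755, P(bag D | data) = 0.021148.
Averaging over the posterior, P(yellow next | data) = (1/3)(0.21752) + (0)(0.25378) + (1)(0.50755) + (0)(0.021148) = 0.58006.

0.5801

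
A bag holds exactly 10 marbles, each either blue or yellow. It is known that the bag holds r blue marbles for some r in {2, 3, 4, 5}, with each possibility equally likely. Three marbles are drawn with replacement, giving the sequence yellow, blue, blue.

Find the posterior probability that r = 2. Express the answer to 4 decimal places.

The likelihood of the observed sequence under each hypothesis: P(data | r = 2) = (8/10)(2/10)(2/10) = 0.032; P(data | r = 3) = (7/10)(3/10)(3/10) = 0.063; P(data | r = 4) = (6/10)(4/10)(4/10) = 0.096; P(data | r = 5) = (5/10)(5/10)(5/10) = 0.125.
The prior-weighted likelihoods are 1/4 · 0.032 = 0.008, 1/4 · 0.063 = 0.01575, 1/4 · 0.096 = 0.024, 1/4 · 0.125 = 0.03125; these sum to 0.079.
So P(r = 2 | data) = (0.008) / (0.079) = 0.10127.

0.1013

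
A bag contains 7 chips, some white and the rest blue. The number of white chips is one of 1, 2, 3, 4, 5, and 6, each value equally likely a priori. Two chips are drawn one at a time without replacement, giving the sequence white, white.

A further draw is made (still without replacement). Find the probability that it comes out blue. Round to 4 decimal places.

0.4000

The likelihood of the observed sequence under each hypothesis: P(data | r = 1) = (1/7)(0/6) = 0; P(data | r = 2) = (2/7)(1/6) = 1/21; P(data | r = 3) = (3/7)(2/6) = 1/7; P(data | r = 4) = (4/7)(3/6) = 2/7; P(data | r = 5) = (5/7)(4/6) = 10/21; P(data | r = 6) = (6/7)(5/6) = 5/7.
Weighting by the prior gives 1/6 · 0 = 0, 1/6 · 1/21 = 1/126, 1/6 · 1/7 = 1/42, 1/6 · 2/7 = 1/21, 1/6 · 10/21 = 5/63, 1/6 · 5/7 = 5/42; with total 5/18.
Normalising, the posterior is P(r = 1 | data) = 0, P(r = 2 | data) = 1/35, P(r = 3 | data) = 3/35, P(r = 4 | data) = 6/35, P(r = 5 | data) = 2/7, P(r = 6 | data) = 3/7.
The predictive probability is P(blue next | data) = (1)(1/35) + (4/5)(3/35) + (3/5)(6/35) + (2/5)(2/7) + (1/5)(3/7) = 2/5.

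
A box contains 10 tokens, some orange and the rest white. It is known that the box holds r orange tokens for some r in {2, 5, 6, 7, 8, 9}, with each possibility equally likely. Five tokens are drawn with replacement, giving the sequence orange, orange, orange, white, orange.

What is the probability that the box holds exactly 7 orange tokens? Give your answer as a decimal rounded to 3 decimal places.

Compute the likelihood of the observed sequence for each case: P(data | r = 2) = (2/10)(2/10)(2/10)(8/10)(2/10) = 0.00128; P(data | r = 5) = (5/10)(5/10)(5/10)(5/10)(5/10) = 0.03125; P(data | r = 6) = (6/10)(6/10)(6/10)(4/10)(6/10) = 0.05184; P(data | r = 7) = (7/10)(7/10)(7/10)(3/10)(7/10) = 0.07203; P(data | r = 8) = (8/10)(8/10)(8/10)(2/10)(8/10) = 0.08192; P(data | r = 9) = (9/10)(9/10)(9/10)(1/10)(9/10) = 0.06561.
The prior-weighted likelihoods are 1/6 · 0.00128 = 0.00021333, 1/6 · 0.03125 = 0.0052083, 1/6 · 0.05184 = 0.00864, 1/6 · 0.07203 = 0.012005, 1/6 · 0.08192 = 0.013653, 1/6 · 0.06561 = 0.010935; with total 0.050655.
So P(r = 7 | data) = (0.012005) / (0.050655) = 0.237.

0.237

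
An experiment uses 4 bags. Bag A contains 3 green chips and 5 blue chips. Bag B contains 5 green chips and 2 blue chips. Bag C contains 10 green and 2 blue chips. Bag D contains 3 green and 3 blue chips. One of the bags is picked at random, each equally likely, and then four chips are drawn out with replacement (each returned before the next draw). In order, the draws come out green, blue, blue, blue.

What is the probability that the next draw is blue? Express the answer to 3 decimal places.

For each hypothesis, P(data | H) works out to: P(data | bag A) = (3/8)(5/8)(5/8)(5/8) = 0.091553; P(data | bag B) = (5/7)(2/7)(2/7)(2/7) = 0.01666; P(data | bag C) = (10/12)(2/12)(2/12)(2/12) = 0.003858; P(data | bag D) = (3/6)(3/6)(3/6)(3/6) = 0.0625.
Weighting by the prior gives 1/4 · 0.091553 = 0.022888, 1/4 · 0.01666 = 0.0041649, 1/4 · 0.003858 = 0.00096451, 1/4 · 0.0625 = 0.015625; these sum to 0.043643.
The posterior is then P(bag A | data) = 0.52445, P(bag B | data) = 0.095433, P(bag C | data) = 0.0221, P(bag D | data) = 0.35802.
The predictive probability is P(blue next | data) = (5/8)(0.52445) + (2/7)(0.095433) + (1/6)(0.0221) + (1/2)(0.35802) = 0.53774.

0.538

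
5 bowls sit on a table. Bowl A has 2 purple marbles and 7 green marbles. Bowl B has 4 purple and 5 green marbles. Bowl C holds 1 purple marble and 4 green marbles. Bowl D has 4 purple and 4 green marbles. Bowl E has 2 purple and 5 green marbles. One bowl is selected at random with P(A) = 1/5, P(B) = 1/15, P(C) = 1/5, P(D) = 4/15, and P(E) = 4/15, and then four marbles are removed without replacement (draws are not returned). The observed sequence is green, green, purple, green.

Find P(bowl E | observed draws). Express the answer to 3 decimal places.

The likelihood of the observed sequence under each hypothesis: P(data | bowl A) = (7/9)(6/8)(2/7)(5/6) = 0.13889; P(data | bowl B) = (5/9)(4/8)(4/7)(3/6) = 0.079365; P(data | bowl C) = (4/5)(3/4)(1/3)(2/2) = 0.2; P(data | bowl D) = (4/8)(3/7)(4/6)(2/5) = 0.057143; P(data | bowl E) = (5/7)(4/6)(2/5)(3/4) = 0.14286.
Multiplying each by its prior: 1/5 · 0.13889 = 0.027778, 1/15 · 0.079365 = 0.005291, 1/5 · 0.2 = 0.04, 4/15 · 0.057143 = 0.015238, 4/15 · 0.14286 = 0.038095; summing to 0.1264.
Hence P(bowl E | data) = (0.038095) / (0.1264) = 0.30138.

0.301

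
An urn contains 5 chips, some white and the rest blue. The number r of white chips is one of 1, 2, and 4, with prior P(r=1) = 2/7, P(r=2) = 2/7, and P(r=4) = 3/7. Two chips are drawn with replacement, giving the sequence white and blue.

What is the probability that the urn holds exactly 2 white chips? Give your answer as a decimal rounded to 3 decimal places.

The likelihood of the observed sequence under each hypothesis: P(data | r = 1) = (1/5)(4/5) = 4/25; P(data | r = 2) = (2/5)(3/5) = 6/25; P(data | r = 4) = (4/5)(1/5) = 4/25.
Multiplying each by its prior: 2/7 · 4/25 = 8/175, 2/7 · 6/25 = 12/175, 3/7 · 4/25 = 12/175; these sum to 32/175.
By Bayes' rule, P(r = 2 | data) = (12/175) / (32/175) = 3/8.

0.375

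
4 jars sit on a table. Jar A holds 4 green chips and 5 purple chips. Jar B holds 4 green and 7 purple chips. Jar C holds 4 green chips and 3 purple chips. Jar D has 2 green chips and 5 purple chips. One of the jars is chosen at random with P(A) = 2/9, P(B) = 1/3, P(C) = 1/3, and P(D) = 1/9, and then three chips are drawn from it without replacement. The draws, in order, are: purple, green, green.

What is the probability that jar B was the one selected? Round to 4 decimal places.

The likelihood of the observed sequence under each hypothesis: P(data | jar A) = (5/9)(4/8)(3/7) = 5/42; P(data | jar B) = (7/11)(4/10)(3/9) = 14/165; P(data | jar C) = (3/7)(4/6)(3/5) = 6/35; P(data | jar D) = (5/7)(2/6)(1/5) = 1/21.
Weighting by the prior gives 2/9 · 5/42 = 5/189, 1/3 · 14/165 = 14/495, 1/3 · 6/35 = 2/35, 1/9 · 1/21 = 1/189; with total 58/495.
Hence P(jar B | data) = (14/495) / (58/495) = 7/29.

0.2414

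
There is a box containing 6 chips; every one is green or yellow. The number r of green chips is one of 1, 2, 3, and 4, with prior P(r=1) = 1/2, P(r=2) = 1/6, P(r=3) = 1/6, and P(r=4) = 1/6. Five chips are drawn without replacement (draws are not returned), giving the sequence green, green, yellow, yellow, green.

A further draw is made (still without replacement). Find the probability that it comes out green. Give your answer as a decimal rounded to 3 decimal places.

0.571

The likelihood of the observed sequence under each hypothesis: P(data | r = 1) = (1/6)(0/5) = 0; P(data | r = 2) = (2/6)(1/5)(4/4)(3/3)(0/2) = 0; P(data | r = 3) = (3/6)(2/5)(3/4)(2/3)(1/2) = 1/20; P(data | r = 4) = (4/6)(3/5)(2/4)(1/3)(2/2) = 1/15.
Weighting by the prior gives 1/2 · 0 = 0, 1/6 · 0 = 0, 1/6 · 1/20 = 1/120, 1/6 · 1/15 = 1/90; with total 7/360.
Normalising, the posterior is P(r = 1 | data) = 0, P(r = 2 | data) = 0, P(r = 3 | data) = 3/7, P(r = 4 | data) = 4/7.
So P(green next | data) = Σ P(green next | H) P(H | data) = (0)(3/7) + (1)(4/7) = 4/7.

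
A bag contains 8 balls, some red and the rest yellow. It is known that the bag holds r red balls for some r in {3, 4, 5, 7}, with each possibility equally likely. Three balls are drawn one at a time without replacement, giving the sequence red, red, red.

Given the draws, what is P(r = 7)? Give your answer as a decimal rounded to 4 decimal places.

The likelihood of the observed sequence under each hypothesis: P(data | r = 3) = (3/8)(2/7)(1/6) = 1/56; P(data | r = 4) = (4/8)(3/7)(2/6) = 1/14; P(data | r = 5) = (5/8)(4/7)(3/6) = 5/28; P(data | r = 7) = (7/8)(6/7)(5/6) = 5/8.
Weighting by the prior gives 1/4 · 1/56 = 1/224, 1/4 · 1/14 = 1/56, 1/4 · 5/28 = 5/112, 1/4 · 5/8 = 5/32; with total 25/112.
Therefore the posterior P(r = 7 | data) = (5/32) / (25/112) = 7/10.

0.7000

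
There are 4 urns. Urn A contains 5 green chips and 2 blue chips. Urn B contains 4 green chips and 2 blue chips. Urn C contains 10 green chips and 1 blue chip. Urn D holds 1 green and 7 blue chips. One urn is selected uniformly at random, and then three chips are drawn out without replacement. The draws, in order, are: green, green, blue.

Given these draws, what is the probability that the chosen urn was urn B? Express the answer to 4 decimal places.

0.4155

Compute the likelihood of the observed sequence for each case: P(data | urn A) = (5/7)(4/6)(2/5) = 0.19048; P(data | urn B) = (4/6)(3/5)(2/4) = 0.2; P(data | urn C) = (10/11)(9/10)(1/9) = 0.090909; P(data | urn D) = (1/8)(0/7) = 0.
Weighting by the prior gives 1/4 · 0.19048 = 0.047619, 1/4 · 0.2 = 0.05, 1/4 · 0.090909 = 0.022727, 1/4 · 0 = 0; summing to 0.12035.
By Bayes' rule, P(urn B | data) = (0.05) / (0.12035) = 0.41547.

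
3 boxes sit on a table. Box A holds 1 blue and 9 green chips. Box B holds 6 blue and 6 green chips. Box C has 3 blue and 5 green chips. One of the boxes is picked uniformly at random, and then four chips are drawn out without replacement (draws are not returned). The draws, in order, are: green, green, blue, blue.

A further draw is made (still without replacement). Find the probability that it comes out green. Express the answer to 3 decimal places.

0.621

The likelihood of the observed sequence under each hypothesis: P(data | box A) = (9/10)(8/9)(1/8)(0/7) = 0; P(data | box B) = (6/12)(5/11)(6/10)(5/9) = 5/66; P(data | box C) = (5/8)(4/7)(3/6)(2/5) = 1/14.
Weighting by the prior gives 1/3 · 0 = 0, 1/3 · 5/66 = 5/198, 1/3 · 1/14 = 1/42; these sum to 34/693.
The posterior is then P(box A | data) = 0, P(box B | data) = 35/68, P(box C | data) = 33/68.
The predictive probability is P(green next | data) = (1/2)(35/68) + (3/4)(33/68) = 169/272.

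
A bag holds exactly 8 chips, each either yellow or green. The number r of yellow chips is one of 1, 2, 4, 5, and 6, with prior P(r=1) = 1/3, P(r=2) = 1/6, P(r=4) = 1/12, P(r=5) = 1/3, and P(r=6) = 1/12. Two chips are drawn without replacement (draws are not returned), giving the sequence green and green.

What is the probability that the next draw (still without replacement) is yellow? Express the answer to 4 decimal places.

For each hypothesis, P(data | H) works out to: P(data | r = 1) = (7/8)(6/7) = 3/4; P(data | r = 2) = (6/8)(5/7) = 15/28; P(data | r = 4) = (4/8)(3/7) = 3/14; P(data | r = 5) = (3/8)(2/7) = 3/28; P(data | r = 6) = (2/8)(1/7) = 1/28.
Multiplying each by its prior: 1/3 · 3/4 = 1/4, 1/6 · 15/28 = 5/56, 1/12 · 3/14 = 1/56, 1/3 · 3/28 = 1/28, 1/12 · 1/28 = 1/336; these sum to 19/48.
The posterior is then P(r = 1 | data) = 12/19, P(r = 2 | data) = 30/133, P(r = 4 | data) = 6/133, P(r = 5 | data) = 12/133, P(r = 6 | data) = 1/133.
The predictive probability is P(yellow next | data) = (1/6)(12/19) + (1/3)(30/133) + (2/3)(6/133) + (5/6)(12/133) + (1)(1/133) = 39/133.

0.2932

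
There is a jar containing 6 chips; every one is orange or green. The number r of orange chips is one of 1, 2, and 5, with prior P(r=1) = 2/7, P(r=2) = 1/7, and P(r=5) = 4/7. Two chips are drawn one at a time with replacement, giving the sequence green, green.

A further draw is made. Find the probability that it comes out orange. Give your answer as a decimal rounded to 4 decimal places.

Compute the likelihood of the observed sequence for each case: P(data | r = 1) = (5/6)(5/6) = 25/36; P(data | r = 2) = (4/6)(4/6) = 4/9; P(data | r = 5) = (1/6)(1/6) = 1/36.
Multiplying each by its prior: 2/7 · 25/36 = 25/126, 1/7 · 4/9 = 4/63, 4/7 · 1/36 = 1/63; summing to 5/18.
The posterior is then P(r = 1 | data) = 5/7, P(r = 2 | data) = 8/35, P(r = 5 | data) = 2/35.
So P(orange next | data) = Σ P(orange next | H) P(H | data) = (1/6)(5/7) + (1/3)(8/35) + (5/6)(2/35) = 17/70.

0.2429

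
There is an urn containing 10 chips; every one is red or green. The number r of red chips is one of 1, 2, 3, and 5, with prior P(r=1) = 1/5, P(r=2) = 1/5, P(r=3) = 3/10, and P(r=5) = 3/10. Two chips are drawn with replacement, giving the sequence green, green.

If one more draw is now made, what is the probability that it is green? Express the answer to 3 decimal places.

Compute the likelihood of the observed sequence for each case: P(data | r = 1) = (9/10)(9/10) = 81/100; P(data | r = 2) = (8/10)(8/10) = 16/25; P(data | r = 3) = (7/10)(7/10) = 49/100; P(data | r = 5) = (5/10)(5/10) = 1/4.
Multiplying each by its prior: 1/5 · 81/100 = 81/500, 1/5 · 16/25 = 16/125, 3/10 · 49/100 = 147/1000, 3/10 · 1/4 = 3/40; with total 64/125.
Normalising, the posterior is P(r = 1 | data) = 0.31641, P(r = 2 | data) = 0.25, P(r = 3 | data) = 0.28711, P(r = 5 | data) = 0.14648.
The predictive probability is P(green next | data) = (9/10)(0.31641) + (4/5)(0.25) + (7/10)(0.28711) + (1/2)(0.14648) = 0.75898.

0.759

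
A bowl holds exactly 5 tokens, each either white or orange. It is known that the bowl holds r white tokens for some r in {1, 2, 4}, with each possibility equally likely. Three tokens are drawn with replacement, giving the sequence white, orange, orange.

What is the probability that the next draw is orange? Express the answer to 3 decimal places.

The likelihood of the observed sequence under each hypothesis: P(data | r = 1) = (1/5)(4/5)(4/5) = 16/125; P(data | r = 2) = (2/5)(3/5)(3/5) = 18/125; P(data | r = 4) = (4/5)(1/5)(1/5) = 4/125.
Multiplying each by its prior: 1/3 · 16/125 = 16/375, 1/3 · 18/125 = 6/125, 1/3 · 4/125 = 4/375; summing to 38/375.
Dividing through by the total gives posterior P(r = 1 | data) = 8/19, P(r = 2 | data) = 9/19, P(r = 4 | data) = 2/19.
Averaging over the posterior, P(orange next | data) = (4/5)(8/19) + (3/5)(9/19) + (1/5)(2/19) = 61/95.

0.642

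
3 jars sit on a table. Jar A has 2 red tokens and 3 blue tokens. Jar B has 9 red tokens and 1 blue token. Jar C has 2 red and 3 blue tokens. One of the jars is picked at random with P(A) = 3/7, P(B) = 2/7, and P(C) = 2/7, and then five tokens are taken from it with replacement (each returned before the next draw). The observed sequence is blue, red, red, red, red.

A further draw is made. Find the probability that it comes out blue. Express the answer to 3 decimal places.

0.285

The likelihood of the observed sequence under each hypothesis: P(data | jar A) = (3/5)(2/5)(2/5)(2/5)(2/5) = 0.01536; P(data | jar B) = (1/10)(9/10)(9/10)(9/10)(9/10) = 0.06561; P(data | jar C) = (3/5)(2/5)(2/5)(2/5)(2/5) = 0.01536.
The prior-weighted likelihoods are 3/7 · 0.01536 = 0.0065829, 2/7 · 0.06561 = 0.018746, 2/7 · 0.01536 = 0.0043886; with total 0.029717.
Dividing through by the total gives posterior P(jar A | data) = 0.22152, P(jar B | data) = 0.6308, P(jar C | data) = 0.14768.
The predictive probability is P(blue next | data) = (3/5)(0.22152) + (1/10)(0.6308) + (3/5)(0.14768) = 0.2846.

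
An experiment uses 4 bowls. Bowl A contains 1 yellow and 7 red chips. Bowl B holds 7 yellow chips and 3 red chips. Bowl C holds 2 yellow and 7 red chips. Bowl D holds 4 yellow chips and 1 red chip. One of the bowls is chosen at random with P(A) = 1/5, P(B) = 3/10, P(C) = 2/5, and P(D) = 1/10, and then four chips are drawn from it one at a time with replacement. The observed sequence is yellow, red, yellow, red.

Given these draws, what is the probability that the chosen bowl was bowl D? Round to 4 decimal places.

0.0850

The likelihood of the observed sequence under each hypothesis: P(data | bowl A) = (1/8)(7/8)(1/8)(7/8) = 0.011963; P(data | bowl B) = (7/10)(3/10)(7/10)(3/10) = 0.0441; P(data | bowl C) = (2/9)(7/9)(2/9)(7/9) = 0.029873; P(data | bowl D) = (4/5)(1/5)(4/5)(1/5) = 0.0256.
The prior-weighted likelihoods are 1/5 · 0.011963 = 0.0023926, 3/10 · 0.0441 = 0.01323, 2/5 · 0.029873 = 0.011949, 1/10 · 0.0256 = 0.00256; with total 0.030132.
Hence P(bowl D | data) = (0.00256) / (0.030132) = 0.08496.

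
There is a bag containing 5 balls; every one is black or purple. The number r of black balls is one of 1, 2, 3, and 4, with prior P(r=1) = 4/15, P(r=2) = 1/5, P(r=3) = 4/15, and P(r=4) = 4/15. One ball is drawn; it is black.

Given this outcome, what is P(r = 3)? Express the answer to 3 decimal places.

0.316

Compute the likelihood of this draw for each case: P(data | r = 1) = (1/5) = 1/5; P(data | r = 2) = (2/5) = 2/5; P(data | r = 3) = (3/5) = 3/5; P(data | r = 4) = (4/5) = 4/5.
Multiplying each by its prior: 4/15 · 1/5 = 4/75, 1/5 · 2/5 = 2/25, 4/15 · 3/5 = 4/25, 4/15 · 4/5 = 16/75; summing to 38/75.
By Bayes' rule, P(r = 3 | data) = (4/25) / (38/75) = 6/19.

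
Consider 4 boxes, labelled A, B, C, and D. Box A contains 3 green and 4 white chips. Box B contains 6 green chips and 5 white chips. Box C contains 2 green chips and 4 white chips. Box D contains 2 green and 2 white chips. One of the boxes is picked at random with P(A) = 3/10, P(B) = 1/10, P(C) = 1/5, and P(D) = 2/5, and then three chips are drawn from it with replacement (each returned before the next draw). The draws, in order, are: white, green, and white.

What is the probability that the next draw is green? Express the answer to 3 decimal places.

For each hypothesis, P(data | H) works out to: P(data | box A) = (4/7)(3/7)(4/7) = 0.13994; P(data | box B) = (5/11)(6/11)(5/11) = 0.1127; P(data | box C) = (4/6)(2/6)(4/6) = 0.14815; P(data | box D) = (2/4)(2/4)(2/4) = 0.125.
Multiplying each by its prior: 3/10 · 0.13994 = 0.041983, 1/10 · 0.1127 = 0.01127, 1/5 · 0.14815 = 0.02963, 2/5 · 0.125 = 0.05; these sum to 0.13288.
Dividing through by the total gives posterior P(box A | data) = 0.31594, P(box B | data) = 0.08481, P(box C | data) = 0.22298, P(box D | data) = 0.37627.
So P(green next | data) = Σ P(green next | H) P(H | data) = (3/7)(0.31594) + (6/11)(0.08481) + (1/3)(0.22298) + (1/2)(0.37627) = 0.44413.

0.444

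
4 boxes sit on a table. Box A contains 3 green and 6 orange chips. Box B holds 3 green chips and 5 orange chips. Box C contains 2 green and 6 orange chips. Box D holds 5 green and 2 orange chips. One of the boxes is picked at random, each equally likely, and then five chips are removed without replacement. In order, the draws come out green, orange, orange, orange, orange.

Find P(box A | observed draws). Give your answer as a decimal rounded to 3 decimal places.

0.308

Under each hypothesis, the probability of the observed sequence is: P(data | box A) = (3/9)(6/8)(5/7)(4/6)(3/5) = 1/14; P(data | box B) = (3/8)(5/7)(4/6)(3/5)(2/4) = 3/56; P(data | box C) = (2/8)(6/7)(5/6)(4/5)(3/4) = 3/28; P(data | box D) = (5/7)(2/6)(1/5)(0/4) = 0.
The prior-weighted likelihoods are 1/4 · 1/14 = 1/56, 1/4 · 3/56 = 3/224, 1/4 · 3/28 = 3/112, 1/4 · 0 = 0; summing to 13/224.
By Bayes' rule, P(box A | data) = (1/56) / (13/224) = 4/13.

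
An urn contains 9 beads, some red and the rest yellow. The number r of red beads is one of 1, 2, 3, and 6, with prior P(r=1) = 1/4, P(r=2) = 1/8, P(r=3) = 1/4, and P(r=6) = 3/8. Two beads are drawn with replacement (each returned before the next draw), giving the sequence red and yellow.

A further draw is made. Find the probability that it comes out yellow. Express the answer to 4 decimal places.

Under each hypothesis, the probability of the observed sequence is: P(data | r = 1) = (1/9)(8/9) = 8/81; P(data | r = 2) = (2/9)(7/9) = 14/81; P(data | r = 3) = (3/9)(6/9) = 2/9; P(data | r = 6) = (6/9)(3/9) = 2/9.
Multiplying each by its prior: 1/4 · 8/81 = 2/81, 1/8 · 14/81 = 7/324, 1/4 · 2/9 = 1/18, 3/8 · 2/9 = 1/12; with total 5/27.
The posterior is then P(r = 1 | data) = 2/15, P(r = 2 | data) = 7/60, P(r = 3 | data) = 3/10, P(r = 6 | data) = 9/20.
The predictive probability is P(yellow next | data) = (8/9)(2/15) + (7/9)(7/60) + (2/3)(3/10) + (1/3)(9/20) = 151/270.

0.5593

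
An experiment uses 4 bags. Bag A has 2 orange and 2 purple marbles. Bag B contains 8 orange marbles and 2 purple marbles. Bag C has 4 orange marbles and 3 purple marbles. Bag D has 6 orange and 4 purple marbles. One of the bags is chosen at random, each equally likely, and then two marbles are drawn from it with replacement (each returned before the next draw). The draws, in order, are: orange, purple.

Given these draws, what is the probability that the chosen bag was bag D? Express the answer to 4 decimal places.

Under each hypothesis, the probability of the observed sequence is: P(data | bag A) = (2/4)(2/4) = 0.25; P(data | bag B) = (8/10)(2/10) = 0.16; P(data | bag C) = (4/7)(3/7) = 0.2449; P(data | bag D) = (6/10)(4/10) = 0.24.
Multiplying each by its prior: 1/4 · 0.25 = 0.0625, 1/4 · 0.16 = 0.04, 1/4 · 0.2449 = 0.061224, 1/4 · 0.24 = 0.06; these sum to 0.22372.
So P(bag D | data) = (0.06) / (0.22372) = 0.26819.

0.2682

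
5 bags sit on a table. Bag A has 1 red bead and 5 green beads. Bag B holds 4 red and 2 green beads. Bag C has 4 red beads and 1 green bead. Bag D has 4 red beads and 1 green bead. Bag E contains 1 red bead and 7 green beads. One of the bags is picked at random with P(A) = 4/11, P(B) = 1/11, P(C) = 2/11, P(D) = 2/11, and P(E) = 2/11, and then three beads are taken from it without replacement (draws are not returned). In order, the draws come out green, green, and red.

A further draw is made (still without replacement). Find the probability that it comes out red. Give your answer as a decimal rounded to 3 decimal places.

Compute the likelihood of the observed sequence for each case: P(data | bag A) = (5/6)(4/5)(1/4) = 1/6; P(data | bag B) = (2/6)(1/5)(4/4) = 1/15; P(data | bag C) = (1/5)(0/4) = 0; P(data | bag D) = (1/5)(0/4) = 0; P(data | bag E) = (7/8)(6/7)(1/6) = 1/8.
The prior-weighted likelihoods are 4/11 · 1/6 = 2/33, 1/11 · 1/15 = 1/165, 2/11 · 0 = 0, 2/11 · 0 = 0, 2/11 · 1/8 = 1/44; these sum to 59/660.
The posterior is then P(bag A | data) = 40/59, P(bag B | data) = 4/59, P(bag C | data) = 0, P(bag D | data) = 0, P(bag E | data) = 15/59.
Averaging over the posterior, P(red next | data) = (0)(40/59) + (1)(4/59) + (0)(15/59) = 4/59.

0.068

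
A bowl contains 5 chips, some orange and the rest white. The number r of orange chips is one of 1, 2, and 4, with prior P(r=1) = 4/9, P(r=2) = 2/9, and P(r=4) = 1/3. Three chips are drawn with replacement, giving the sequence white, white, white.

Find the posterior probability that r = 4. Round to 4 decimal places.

Compute the likelihood of the observed sequence for each case: P(data | r = 1) = (4/5)(4/5)(4/5) = 0.512; P(data | r = 2) = (3/5)(3/5)(3/5) = 0.216; P(data | r = 4) = (1/5)(1/5)(1/5) = 0.008.
Weighting by the prior gives 4/9 · 0.512 = 0.22756, 2/9 · 0.216 = 0.048, 1/3 · 0.008 = 0.0026667; these sum to 0.27822.
Hence P(r = 4 | data) = (0.0026667) / (0.27822) = 0.0095847.

0.0096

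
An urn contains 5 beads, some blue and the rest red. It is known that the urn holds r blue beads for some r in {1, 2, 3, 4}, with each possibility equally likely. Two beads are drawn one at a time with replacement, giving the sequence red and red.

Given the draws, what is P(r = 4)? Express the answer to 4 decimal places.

For each hypothesis, P(data | H) works out to: P(data | r = 1) = (4/5)(4/5) = 16/25; P(data | r = 2) = (3/5)(3/5) = 9/25; P(data | r = 3) = (2/5)(2/5) = 4/25; P(data | r = 4) = (1/5)(1/5) = 1/25.
The prior-weighted likelihoods are 1/4 · 16/25 = 4/25, 1/4 · 9/25 = 9/100, 1/4 · 4/25 = 1/25, 1/4 · 1/25 = 1/100; summing to 3/10.
Therefore the posterior P(r = 4 | data) = (1/100) / (3/10) = 1/30.

0.0333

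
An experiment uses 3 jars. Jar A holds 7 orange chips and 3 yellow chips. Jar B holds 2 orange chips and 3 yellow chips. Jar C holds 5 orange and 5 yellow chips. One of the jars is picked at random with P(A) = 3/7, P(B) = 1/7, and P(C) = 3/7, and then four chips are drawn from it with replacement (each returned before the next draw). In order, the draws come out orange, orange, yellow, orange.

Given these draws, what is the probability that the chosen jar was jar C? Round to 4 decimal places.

0.3507

Compute the likelihood of the observed sequence for each case: P(data | jar A) = (7/10)(7/10)(3/10)(7/10) = 0.1029; P(data | jar B) = (2/5)(2/5)(3/5)(2/5) = 0.0384; P(data | jar C) = (5/10)(5/10)(5/10)(5/10) = 0.0625.
The prior-weighted likelihoods are 3/7 · 0.1029 = 0.0441, 1/7 · 0.0384 = 0.0054857, 3/7 · 0.0625 = 0.026786; these sum to 0.076371.
So P(jar C | data) = (0.026786) / (0.076371) = 0.35073.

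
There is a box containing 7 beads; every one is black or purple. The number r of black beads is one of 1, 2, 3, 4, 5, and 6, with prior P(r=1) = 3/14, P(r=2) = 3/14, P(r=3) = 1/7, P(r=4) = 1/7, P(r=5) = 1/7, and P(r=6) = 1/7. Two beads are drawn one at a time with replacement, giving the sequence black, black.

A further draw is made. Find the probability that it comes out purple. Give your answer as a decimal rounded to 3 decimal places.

0.319

Compute the likelihood of the observed sequence for each case: P(data | r = 1) = (1/7)(1/7) = 1/49; P(data | r = 2) = (2/7)(2/7) = 4/49; P(data | r = 3) = (3/7)(3/7) = 9/49; P(data | r = 4) = (4/7)(4/7) = 16/49; P(data | r = 5) = (5/7)(5/7) = 25/49; P(data | r = 6) = (6/7)(6/7) = 36/49.
Multiplying each by its prior: 3/14 · 1/49 = 3/686, 3/14 · 4/49 = 6/343, 1/7 · 9/49 = 9/343, 1/7 · 16/49 = 16/343, 1/7 · 25/49 = 25/343, 1/7 · 36/49 = 36/343; summing to 187/686.
Dividing through by the total gives posterior P(r = 1 | data) = 3/187, P(r = 2 | data) = 12/187, P(r = 3 | data) = 18/187, P(r = 4 | data) = 32/187, P(r = 5 | data) = 50/187, P(r = 6 | data) = 72/187.
Averaging over the posterior, P(purple next | data) = (6/7)(3/187) + (5/7)(12/187) + (4/7)(18/187) + (3/7)(32/187) + (2/7)(50/187) + (1/7)(72/187) = 38/119.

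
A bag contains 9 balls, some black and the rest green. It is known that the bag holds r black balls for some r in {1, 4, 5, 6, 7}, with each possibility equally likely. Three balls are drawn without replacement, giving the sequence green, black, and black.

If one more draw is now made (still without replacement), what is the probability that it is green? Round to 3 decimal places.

0.395

Under each hypothesis, the probability of the observed sequence is: P(data | r = 1) = (8/9)(1/8)(0/7) = 0; P(data | r = 4) = (5/9)(4/8)(3/7) = 0.11905; P(data | r = 5) = (4/9)(5/8)(4/7) = 0.15873; P(data | r = 6) = (3/9)(6/8)(5/7) = 0.17857; P(data | r = 7) = (2/9)(7/8)(6/7) = 0.16667.
Weighting by the prior gives 1/5 · 0 = 0, 1/5 · 0.11905 = 0.02381, 1/5 · 0.15873 = 0.031746, 1/5 · 0.17857 = 0.035714, 1/5 · 0.16667 = 0.033333; with total 0.1246.
Dividing through by the total gives posterior P(r = 1 | data) = 0, P(r = 4 | data) = 0.19108, P(r = 5 | data) = 0.25478, P(r = 6 | data) = 0.28662, P(r = 7 | data) = 0.26752.
So P(green next | data) = Σ P(green next | H) P(H | data) = (2/3)(0.19108) + (1/2)(0.25478) + (1/3)(0.28662) + (1/6)(0.26752) = 0.3949.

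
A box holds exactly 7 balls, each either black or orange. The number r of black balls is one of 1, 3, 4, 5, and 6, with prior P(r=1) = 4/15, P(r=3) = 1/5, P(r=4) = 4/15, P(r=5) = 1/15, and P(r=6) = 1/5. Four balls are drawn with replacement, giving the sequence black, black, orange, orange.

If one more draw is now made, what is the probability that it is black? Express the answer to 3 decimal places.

0.514

The likelihood of the observed sequence under each hypothesis: P(data | r = 1) = (1/7)(1/7)(6/7)(6/7) = 0.014994; P(data | r = 3) = (3/7)(3/7)(4/7)(4/7) = 0.059975; P(data | r = 4) = (4/7)(4/7)(3/7)(3/7) = 0.059975; P(data | r = 5) = (5/7)(5/7)(2/7)(2/7) = 0.041649; P(data | r = 6) = (6/7)(6/7)(1/7)(1/7) = 0.014994.
Weighting by the prior gives 4/15 · 0.014994 = 0.0039983, 1/5 · 0.059975 = 0.011995, 4/15 · 0.059975 = 0.015993, 1/15 · 0.041649 = 0.0027766, 1/5 · 0.014994 = 0.0029988; these sum to 0.037762.
Normalising, the posterior is P(r = 1 | data) = 0.10588, P(r = 3 | data) = 0.31765, P(r = 4 | data) = 0.42353, P(r = 5 | data) = 0.073529, P(r = 6 | data) = 0.079412.
The predictive probability is P(black next | data) = (1/7)(0.10588) + (3/7)(0.31765) + (4/7)(0.42353) + (5/7)(0.073529) + (6/7)(0.079412) = 0.51387.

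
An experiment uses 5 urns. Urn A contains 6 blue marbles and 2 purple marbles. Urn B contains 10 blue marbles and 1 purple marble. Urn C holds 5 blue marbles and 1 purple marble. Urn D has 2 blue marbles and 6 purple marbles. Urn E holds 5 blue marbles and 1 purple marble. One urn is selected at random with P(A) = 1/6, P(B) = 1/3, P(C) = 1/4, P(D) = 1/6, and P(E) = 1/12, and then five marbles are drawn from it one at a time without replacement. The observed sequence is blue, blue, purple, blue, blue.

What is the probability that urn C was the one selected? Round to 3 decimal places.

0.402

Compute the likelihood of the observed sequence for each case: P(data | urn A) = (6/8)(5/7)(2/6)(4/5)(3/4) = 0.10714; P(data | urn B) = (10/11)(9/10)(1/9)(8/8)(7/7) = 0.090909; P(data | urn C) = (5/6)(4/5)(1/4)(3/3)(2/2) = 0.16667; P(data | urn D) = (2/8)(1/7)(6/6)(0/5) = 0; P(data | urn E) = (5/6)(4/5)(1/4)(3/3)(2/2) = 0.16667.
Weighting by the prior gives 1/6 · 0.10714 = 0.017857, 1/3 · 0.090909 = 0.030303, 1/4 · 0.16667 = 0.041667, 1/6 · 0 = 0, 1/12 · 0.16667 = 0.013889; with total 0.10372.
So P(urn C | data) = (0.041667) / (0.10372) = 0.40174.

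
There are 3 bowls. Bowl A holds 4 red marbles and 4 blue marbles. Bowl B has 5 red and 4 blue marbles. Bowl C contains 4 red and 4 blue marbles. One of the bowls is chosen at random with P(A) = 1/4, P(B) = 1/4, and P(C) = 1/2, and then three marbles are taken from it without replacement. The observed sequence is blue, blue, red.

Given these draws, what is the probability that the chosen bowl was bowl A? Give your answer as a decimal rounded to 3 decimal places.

0.261

Compute the likelihood of the observed sequence for each case: P(data | bowl A) = (4/8)(3/7)(4/6) = 1/7; P(data | bowl B) = (4/9)(3/8)(5/7) = 5/42; P(data | bowl C) = (4/8)(3/7)(4/6) = 1/7.
Multiplying each by its prior: 1/4 · 1/7 = 1/28, 1/4 · 5/42 = 5/168, 1/2 · 1/7 = 1/14; with total 23/168.
So P(bowl A | data) = (1/28) / (23/168) = 6/23.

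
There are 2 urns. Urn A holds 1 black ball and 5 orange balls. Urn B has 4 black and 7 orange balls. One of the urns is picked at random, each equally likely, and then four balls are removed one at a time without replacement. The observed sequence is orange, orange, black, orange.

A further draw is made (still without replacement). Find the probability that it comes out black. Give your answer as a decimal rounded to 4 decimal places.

0.1667

For each hypothesis, P(data | H) works out to: P(data | urn A) = (5/6)(4/5)(1/4)(3/3) = 1/6; P(data | urn B) = (7/11)(6/10)(4/9)(5/8) = 7/66.
Multiplying each by its prior: 1/2 · 1/6 = 1/12, 1/2 · 7/66 = 7/132; these sum to 3/22.
The posterior is then P(urn A | data) = 11/18, P(urn B | data) = 7/18.
Averaging over the posterior, P(black next | data) = (0)(11/18) + (3/7)(7/18) = 1/6.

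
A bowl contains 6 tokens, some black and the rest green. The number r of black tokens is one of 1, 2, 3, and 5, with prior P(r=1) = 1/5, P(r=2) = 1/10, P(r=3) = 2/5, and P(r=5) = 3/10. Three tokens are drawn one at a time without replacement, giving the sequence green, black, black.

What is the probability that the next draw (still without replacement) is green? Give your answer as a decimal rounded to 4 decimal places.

The likelihood of the observed sequence under each hypothesis: P(data | r = 1) = (5/6)(1/5)(0/4) = 0; P(data | r = 2) = (4/6)(2/5)(1/4) = 1/15; P(data | r = 3) = (3/6)(3/5)(2/4) = 3/20; P(data | r = 5) = (1/6)(5/5)(4/4) = 1/6.
Multiplying each by its prior: 1/5 · 0 = 0, 1/10 · 1/15 = 1/150, 2/5 · 3/20 = 3/50, 3/10 · 1/6 = 1/20; these sum to 7/60.
The posterior is then P(r = 1 | data) = 0, P(r = 2 | data) = 2/35, P(r = 3 | data) = 18/35, P(r = 5 | data) = 3/7.
Averaging over the posterior, P(green next | data) = (1)(2/35) + (2/3)(18/35) + (0)(3/7) = 2/5.

0.4000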